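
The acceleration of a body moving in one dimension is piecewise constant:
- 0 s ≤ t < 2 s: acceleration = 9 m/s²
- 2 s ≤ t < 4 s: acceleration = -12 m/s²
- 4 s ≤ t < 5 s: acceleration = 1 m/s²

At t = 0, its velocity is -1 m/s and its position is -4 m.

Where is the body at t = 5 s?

15.5 m

On each constant-a segment, Δv = aΔt and Δx = v₀Δt + ½aΔt²; chain segment to segment.
0–2 s: v starts -1 m/s; Δx = -1·2 + ½·9·2² = 16 m; v ends 17 m/s.
2–4 s: v starts 17 m/s; Δx = 17·2 + ½·-12·2² = 10 m; v ends -7 m/s.
4–5 s: v starts -7 m/s; Δx = -7·1 + ½·1·1² = -6.5 m; v ends -6 m/s.
x(5) = -4 + Σ Δx = 15.5 m.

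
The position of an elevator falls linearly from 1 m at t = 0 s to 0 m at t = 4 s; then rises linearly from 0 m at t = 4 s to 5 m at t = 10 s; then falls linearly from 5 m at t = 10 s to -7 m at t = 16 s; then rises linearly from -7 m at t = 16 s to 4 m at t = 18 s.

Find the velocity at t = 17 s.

Velocity is the slope of the x-t graph on 16–18 s: (4 − -7)/(18 − 16) = 5.5 m/s.

5.5 m/s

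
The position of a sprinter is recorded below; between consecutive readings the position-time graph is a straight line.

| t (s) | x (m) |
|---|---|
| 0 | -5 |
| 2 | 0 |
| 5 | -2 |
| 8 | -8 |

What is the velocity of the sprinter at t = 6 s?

-2 m/s

Velocity is the slope of the x-t graph on 5–8 s: (-8 − -2)/(8 − 5) = -2 m/s.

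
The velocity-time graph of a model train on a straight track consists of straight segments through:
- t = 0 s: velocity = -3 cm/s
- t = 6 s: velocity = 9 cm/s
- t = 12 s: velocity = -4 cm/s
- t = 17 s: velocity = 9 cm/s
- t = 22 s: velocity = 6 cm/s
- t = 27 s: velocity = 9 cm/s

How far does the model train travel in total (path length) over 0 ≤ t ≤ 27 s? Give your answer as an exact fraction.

Distance (not displacement) is the total path length: add the absolute areas under v-t.
0–6 s: v = 0 at t = 1.5 s; triangle areas 2.25 + 20.25 = 22.5 cm
6–12 s: v = 0 at t = 132/13 s; triangle areas 243/13 + 48/13 = 291/13 cm
12–17 s: v = 0 at t = 176/13 s; triangle areas 40/13 + 405/26 = 485/26 cm
17–22 s: |½(9 + 6)(5)| = 37.5 cm
22–27 s: |½(6 + 9)(5)| = 37.5 cm
Total distance = 1801/13 cm

1801/13 cm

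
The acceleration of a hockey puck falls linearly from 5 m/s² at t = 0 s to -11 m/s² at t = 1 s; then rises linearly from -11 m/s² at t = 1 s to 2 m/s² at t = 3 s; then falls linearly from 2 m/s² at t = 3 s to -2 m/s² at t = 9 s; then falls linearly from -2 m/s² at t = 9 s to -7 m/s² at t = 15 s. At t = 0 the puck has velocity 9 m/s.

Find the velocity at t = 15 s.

-30 m/s

Δv equals the area under the a-t graph; then v = v₀ + Δv.
0–1 s: ½(5 + -11)(1) = -3 m/s
1–3 s: ½(-11 + 2)(2) = -9 m/s
3–9 s: ½(2 + -2)(6) = 0 m/s
9–15 s: ½(-2 + -7)(6) = -27 m/s
Δv = -39 m/s, so v(15) = 9 + (-39) = -30 m/s.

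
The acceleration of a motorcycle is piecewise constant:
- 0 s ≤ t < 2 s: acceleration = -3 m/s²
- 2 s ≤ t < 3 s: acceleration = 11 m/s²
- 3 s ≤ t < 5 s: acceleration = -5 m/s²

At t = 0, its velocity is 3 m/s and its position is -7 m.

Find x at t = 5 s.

On each constant-a segment, Δv = aΔt and Δx = v₀Δt + ½aΔt²; chain segment to segment.
0–2 s: v starts 3 m/s; Δx = 3·2 + ½·-3·2² = 0 m; v ends -3 m/s.
2–3 s: v starts -3 m/s; Δx = -3·1 + ½·11·1² = 2.5 m; v ends 8 m/s.
3–5 s: v starts 8 m/s; Δx = 8·2 + ½·-5·2² = 6 m; v ends -2 m/s.
x(5) = -7 + Σ Δx = 1.5 m.

1.5 m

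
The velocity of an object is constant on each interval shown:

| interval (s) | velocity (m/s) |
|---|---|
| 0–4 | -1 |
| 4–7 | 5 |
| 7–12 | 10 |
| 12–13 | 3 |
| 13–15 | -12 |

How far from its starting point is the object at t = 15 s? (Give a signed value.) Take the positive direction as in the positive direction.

40 m

Displacement is the signed area under the v-t curve.
0–4 s: -1 × 4 = -4 m
4–7 s: 5 × 3 = 15 m
7–12 s: 10 × 5 = 50 m
12–13 s: 3 × 1 = 3 m
13–15 s: -12 × 2 = -24 m
Net displacement = 40 m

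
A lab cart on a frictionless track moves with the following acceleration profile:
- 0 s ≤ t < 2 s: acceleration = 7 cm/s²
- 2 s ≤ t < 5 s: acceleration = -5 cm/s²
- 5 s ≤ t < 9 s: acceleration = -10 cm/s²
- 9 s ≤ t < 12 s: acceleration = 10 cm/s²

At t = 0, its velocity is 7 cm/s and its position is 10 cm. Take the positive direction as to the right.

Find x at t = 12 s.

On each constant-a segment, Δv = aΔt and Δx = v₀Δt + ½aΔt²; chain segment to segment.
0–2 s: v starts 7 cm/s; Δx = 7·2 + ½·7·2² = 28 cm; v ends 21 cm/s.
2–5 s: v starts 21 cm/s; Δx = 21·3 + ½·-5·3² = 40.5 cm; v ends 6 cm/s.
5–9 s: v starts 6 cm/s; Δx = 6·4 + ½·-10·4² = -56 cm; v ends -34 cm/s.
9–12 s: v starts -34 cm/s; Δx = -34·3 + ½·10·3² = -57 cm; v ends -4 cm/s.
x(12) = 10 + Σ Δx = -34.5 cm.

-34.5 cm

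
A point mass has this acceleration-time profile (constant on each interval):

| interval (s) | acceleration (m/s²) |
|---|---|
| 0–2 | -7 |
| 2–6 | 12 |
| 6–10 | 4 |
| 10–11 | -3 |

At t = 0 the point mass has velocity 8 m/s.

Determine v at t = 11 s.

55 m/s

Δv equals the area under the a-t graph; then v = v₀ + Δv.
0–2 s: -7 × 2 = -14 m/s
2–6 s: 12 × 4 = 48 m/s
6–10 s: 4 × 4 = 16 m/s
10–11 s: -3 × 1 = -3 m/s
Δv = 47 m/s, so v(11) = 8 + (47) = 55 m/s.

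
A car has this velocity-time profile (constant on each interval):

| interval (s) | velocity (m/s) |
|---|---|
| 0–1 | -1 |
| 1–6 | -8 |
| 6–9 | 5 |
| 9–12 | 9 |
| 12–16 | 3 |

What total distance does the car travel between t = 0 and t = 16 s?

95 m

Total distance travelled is ∫|v| dt — sum the magnitudes of each area piece.
0–1 s: |-1| × 1 = 1 m
1–6 s: |-8| × 5 = 40 m
6–9 s: |5| × 3 = 15 m
9–12 s: |9| × 3 = 27 m
12–16 s: |3| × 4 = 12 m
Total distance = 95 m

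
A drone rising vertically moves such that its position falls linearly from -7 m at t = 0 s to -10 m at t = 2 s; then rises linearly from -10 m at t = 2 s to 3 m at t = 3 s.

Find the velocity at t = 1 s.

Velocity is the slope of the x-t graph on 0–2 s: (-10 − -7)/(2 − 0) = -1.5 m/s.

-1.5 m/s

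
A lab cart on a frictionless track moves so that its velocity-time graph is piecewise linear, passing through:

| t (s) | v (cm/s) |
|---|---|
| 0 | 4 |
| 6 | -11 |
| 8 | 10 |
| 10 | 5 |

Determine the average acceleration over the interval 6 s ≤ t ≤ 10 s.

4 cm/s²

Average acceleration = Δv/Δt = (5 − -11)/(10 − 6) = 4 cm/s².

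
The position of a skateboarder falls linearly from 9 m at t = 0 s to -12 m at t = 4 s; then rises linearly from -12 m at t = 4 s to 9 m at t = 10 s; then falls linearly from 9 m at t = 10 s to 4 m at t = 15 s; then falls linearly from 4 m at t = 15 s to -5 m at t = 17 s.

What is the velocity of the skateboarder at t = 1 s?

Velocity is the slope of the x-t graph on 0–4 s: (-12 − 9)/(4 − 0) = -5.25 m/s.

-5.25 m/s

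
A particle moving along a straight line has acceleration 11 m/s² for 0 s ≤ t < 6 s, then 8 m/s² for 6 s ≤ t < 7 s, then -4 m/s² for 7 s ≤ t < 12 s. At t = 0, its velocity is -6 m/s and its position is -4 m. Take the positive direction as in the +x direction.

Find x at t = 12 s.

On each constant-a segment, Δv = aΔt and Δx = v₀Δt + ½aΔt²; chain segment to segment.
0–6 s: v starts -6 m/s; Δx = -6·6 + ½·11·6² = 162 m; v ends 60 m/s.
6–7 s: v starts 60 m/s; Δx = 60·1 + ½·8·1² = 64 m; v ends 68 m/s.
7–12 s: v starts 68 m/s; Δx = 68·5 + ½·-4·5² = 290 m; v ends 48 m/s.
x(12) = -4 + Σ Δx = 512 m.

512 m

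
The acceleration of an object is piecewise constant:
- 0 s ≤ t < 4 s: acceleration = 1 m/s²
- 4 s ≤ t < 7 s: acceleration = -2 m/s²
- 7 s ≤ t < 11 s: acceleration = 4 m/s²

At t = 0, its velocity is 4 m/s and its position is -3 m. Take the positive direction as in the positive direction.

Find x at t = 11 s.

76 m

On each constant-a segment, Δv = aΔt and Δx = v₀Δt + ½aΔt²; chain segment to segment.
0–4 s: v starts 4 m/s; Δx = 4·4 + ½·1·4² = 24 m; v ends 8 m/s.
4–7 s: v starts 8 m/s; Δx = 8·3 + ½·-2·3² = 15 m; v ends 2 m/s.
7–11 s: v starts 2 m/s; Δx = 2·4 + ½·4·4² = 40 m; v ends 18 m/s.
x(11) = -3 + Σ Δx = 76 m.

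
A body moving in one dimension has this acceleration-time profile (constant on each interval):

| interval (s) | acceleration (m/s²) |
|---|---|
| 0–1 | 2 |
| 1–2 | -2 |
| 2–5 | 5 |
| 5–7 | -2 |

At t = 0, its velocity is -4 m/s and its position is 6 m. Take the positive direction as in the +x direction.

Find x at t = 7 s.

On each constant-a segment, Δv = aΔt and Δx = v₀Δt + ½aΔt²; chain segment to segment.
0–1 s: v starts -4 m/s; Δx = -4·1 + ½·2·1² = -3 m; v ends -2 m/s.
1–2 s: v starts -2 m/s; Δx = -2·1 + ½·-2·1² = -3 m; v ends -4 m/s.
2–5 s: v starts -4 m/s; Δx = -4·3 + ½·5·3² = 10.5 m; v ends 11 m/s.
5–7 s: v starts 11 m/s; Δx = 11·2 + ½·-2·2² = 18 m; v ends 7 m/s.
x(7) = 6 + Σ Δx = 28.5 m.

28.5 m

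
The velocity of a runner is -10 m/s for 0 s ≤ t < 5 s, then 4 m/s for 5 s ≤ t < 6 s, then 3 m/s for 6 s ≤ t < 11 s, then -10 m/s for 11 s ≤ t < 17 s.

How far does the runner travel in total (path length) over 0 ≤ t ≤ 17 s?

129 m

Distance (not displacement) is the total path length: add the absolute areas under v-t.
0–5 s: |-10| × 5 = 50 m
5–6 s: |4| × 1 = 4 m
6–11 s: |3| × 5 = 15 m
11–17 s: |-10| × 6 = 60 m
Total distance = 129 m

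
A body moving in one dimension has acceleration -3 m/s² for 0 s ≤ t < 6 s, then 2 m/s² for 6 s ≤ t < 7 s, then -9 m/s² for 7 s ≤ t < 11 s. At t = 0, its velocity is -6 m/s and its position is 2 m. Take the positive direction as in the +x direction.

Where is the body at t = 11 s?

On each constant-a segment, Δv = aΔt and Δx = v₀Δt + ½aΔt²; chain segment to segment.
0–6 s: v starts -6 m/s; Δx = -6·6 + ½·-3·6² = -90 m; v ends -24 m/s.
6–7 s: v starts -24 m/s; Δx = -24·1 + ½·2·1² = -23 m; v ends -22 m/s.
7–11 s: v starts -22 m/s; Δx = -22·4 + ½·-9·4² = -160 m; v ends -58 m/s.
x(11) = 2 + Σ Δx = -271 m.

-271 m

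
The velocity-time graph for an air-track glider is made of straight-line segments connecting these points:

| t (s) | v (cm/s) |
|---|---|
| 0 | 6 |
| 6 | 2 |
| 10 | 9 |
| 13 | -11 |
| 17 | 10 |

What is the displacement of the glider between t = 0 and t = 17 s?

41 cm

Displacement is the signed area under the v-t curve.
0–6 s: ½(6 + 2)(6) = 24 cm
6–10 s: ½(2 + 9)(4) = 22 cm
10–13 s: ½(9 + -11)(3) = -3 cm
13–17 s: ½(-11 + 10)(4) = -2 cm
Net displacement = 41 cm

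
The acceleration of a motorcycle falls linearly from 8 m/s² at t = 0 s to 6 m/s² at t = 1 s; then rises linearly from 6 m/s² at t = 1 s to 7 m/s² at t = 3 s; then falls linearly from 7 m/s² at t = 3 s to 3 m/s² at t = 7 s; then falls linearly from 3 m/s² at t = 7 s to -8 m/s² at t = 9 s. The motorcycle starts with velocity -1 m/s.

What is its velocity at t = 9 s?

34 m/s

Δv equals the area under the a-t graph; then v = v₀ + Δv.
0–1 s: ½(8 + 6)(1) = 7 m/s
1–3 s: ½(6 + 7)(2) = 13 m/s
3–7 s: ½(7 + 3)(4) = 20 m/s
7–9 s: ½(3 + -8)(2) = -5 m/s
Δv = 35 m/s, so v(9) = -1 + (35) = 34 m/s.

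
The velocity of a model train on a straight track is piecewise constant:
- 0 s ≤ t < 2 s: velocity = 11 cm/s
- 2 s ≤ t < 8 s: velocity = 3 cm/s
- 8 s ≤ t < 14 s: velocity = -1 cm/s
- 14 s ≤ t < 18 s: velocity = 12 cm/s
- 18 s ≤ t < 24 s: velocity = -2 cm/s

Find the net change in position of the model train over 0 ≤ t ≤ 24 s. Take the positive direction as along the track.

Net displacement equals the area under the velocity-time graph (areas below the axis count negative).
0–2 s: 11 × 2 = 22 cm
2–8 s: 3 × 6 = 18 cm
8–14 s: -1 × 6 = -6 cm
14–18 s: 12 × 4 = 48 cm
18–24 s: -2 × 6 = -12 cm
Net displacement = 70 cm

70 cm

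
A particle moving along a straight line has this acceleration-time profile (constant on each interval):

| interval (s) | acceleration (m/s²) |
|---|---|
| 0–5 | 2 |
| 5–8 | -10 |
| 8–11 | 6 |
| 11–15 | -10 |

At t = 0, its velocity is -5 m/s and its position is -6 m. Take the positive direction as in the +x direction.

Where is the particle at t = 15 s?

On each constant-a segment, Δv = aΔt and Δx = v₀Δt + ½aΔt²; chain segment to segment.
0–5 s: v starts -5 m/s; Δx = -5·5 + ½·2·5² = 0 m; v ends 5 m/s.
5–8 s: v starts 5 m/s; Δx = 5·3 + ½·-10·3² = -30 m; v ends -25 m/s.
8–11 s: v starts -25 m/s; Δx = -25·3 + ½·6·3² = -48 m; v ends -7 m/s.
11–15 s: v starts -7 m/s; Δx = -7·4 + ½·-10·4² = -108 m; v ends -47 m/s.
x(15) = -6 + Σ Δx = -192 m.

-192 m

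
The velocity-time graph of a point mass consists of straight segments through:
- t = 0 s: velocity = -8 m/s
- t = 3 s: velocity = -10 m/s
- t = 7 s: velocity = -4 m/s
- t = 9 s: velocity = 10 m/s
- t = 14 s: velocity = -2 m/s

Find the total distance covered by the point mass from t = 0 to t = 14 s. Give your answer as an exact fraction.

Total distance travelled is ∫|v| dt — sum the magnitudes of each area piece.
0–3 s: |½(-8 + -10)(3)| = 27 m
3–7 s: |½(-10 + -4)(4)| = 28 m
7–9 s: v = 0 at t = 53/7 s; triangle areas 8/7 + 50/7 = 58/7 m
9–14 s: v = 0 at t = 79/6 s; triangle areas 125/6 + 5/6 = 65/3 m
Total distance = 1784/21 m

1784/21 m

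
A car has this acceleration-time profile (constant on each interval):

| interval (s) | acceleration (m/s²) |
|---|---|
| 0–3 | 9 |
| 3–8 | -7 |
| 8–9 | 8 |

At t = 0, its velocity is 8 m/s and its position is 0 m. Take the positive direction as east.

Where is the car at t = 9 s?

On each constant-a segment, Δv = aΔt and Δx = v₀Δt + ½aΔt²; chain segment to segment.
0–3 s: v starts 8 m/s; Δx = 8·3 + ½·9·3² = 64.5 m; v ends 35 m/s.
3–8 s: v starts 35 m/s; Δx = 35·5 + ½·-7·5² = 87.5 m; v ends 0 m/s.
8–9 s: v starts 0 m/s; Δx = 0·1 + ½·8·1² = 4 m; v ends 8 m/s.
x(9) = 0 + Σ Δx = 156 m.

156 m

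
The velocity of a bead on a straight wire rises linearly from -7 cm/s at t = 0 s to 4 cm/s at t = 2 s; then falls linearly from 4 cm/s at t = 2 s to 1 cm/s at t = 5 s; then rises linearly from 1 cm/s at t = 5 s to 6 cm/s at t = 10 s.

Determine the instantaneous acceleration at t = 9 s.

1 cm/s²

Acceleration is the slope of the v-t graph on 5–10 s: (6 − 1)/(10 − 5) = 1 cm/s².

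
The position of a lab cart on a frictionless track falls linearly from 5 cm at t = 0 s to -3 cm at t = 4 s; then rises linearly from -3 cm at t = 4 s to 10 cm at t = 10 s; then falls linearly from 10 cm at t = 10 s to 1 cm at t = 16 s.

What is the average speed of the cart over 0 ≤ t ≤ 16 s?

1.875 cm/s

Average speed = (total path length)/(elapsed time); on a piecewise-linear x-t graph the path length is Σ|Δx|.
0–4 s: |Δx| = |-3 − 5| = 8 cm
4–10 s: |Δx| = |10 − -3| = 13 cm
10–16 s: |Δx| = |1 − 10| = 9 cm
Total path = 30 cm; average speed = 30/16 = 1.875 cm/s.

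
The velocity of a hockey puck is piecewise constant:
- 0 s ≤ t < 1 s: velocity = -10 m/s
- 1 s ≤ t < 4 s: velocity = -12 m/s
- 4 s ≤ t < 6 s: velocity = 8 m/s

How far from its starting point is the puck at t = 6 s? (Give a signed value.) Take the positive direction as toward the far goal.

Net displacement equals the area under the velocity-time graph (areas below the axis count negative).
0–1 s: -10 × 1 = -10 m
1–4 s: -12 × 3 = -36 m
4–6 s: 8 × 2 = 16 m
Net displacement = -30 m

-30 m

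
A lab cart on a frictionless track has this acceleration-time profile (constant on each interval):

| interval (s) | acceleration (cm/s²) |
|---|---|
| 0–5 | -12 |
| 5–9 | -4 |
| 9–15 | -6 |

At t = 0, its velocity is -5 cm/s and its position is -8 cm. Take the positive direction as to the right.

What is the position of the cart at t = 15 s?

On each constant-a segment, Δv = aΔt and Δx = v₀Δt + ½aΔt²; chain segment to segment.
0–5 s: v starts -5 cm/s; Δx = -5·5 + ½·-12·5² = -175 cm; v ends -65 cm/s.
5–9 s: v starts -65 cm/s; Δx = -65·4 + ½·-4·4² = -292 cm; v ends -81 cm/s.
9–15 s: v starts -81 cm/s; Δx = -81·6 + ½·-6·6² = -594 cm; v ends -117 cm/s.
x(15) = -8 + Σ Δx = -1069 cm.

-1069 cm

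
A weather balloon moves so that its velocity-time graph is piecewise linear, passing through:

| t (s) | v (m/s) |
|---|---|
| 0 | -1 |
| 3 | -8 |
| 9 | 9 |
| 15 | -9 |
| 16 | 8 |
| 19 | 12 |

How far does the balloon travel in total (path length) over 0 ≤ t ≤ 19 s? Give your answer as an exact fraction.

1706/17 m

Total distance travelled is ∫|v| dt — sum the magnitudes of each area piece.
0–3 s: |½(-1 + -8)(3)| = 13.5 m
3–9 s: v = 0 at t = 99/17 s; triangle areas 192/17 + 243/17 = 435/17 m
9–15 s: v = 0 at t = 12 s; triangle areas 13.5 + 13.5 = 27 m
15–16 s: v = 0 at t = 264/17 s; triangle areas 81/34 + 32/17 = 145/34 m
16–19 s: |½(8 + 12)(3)| = 30 m
Total distance = 1706/17 m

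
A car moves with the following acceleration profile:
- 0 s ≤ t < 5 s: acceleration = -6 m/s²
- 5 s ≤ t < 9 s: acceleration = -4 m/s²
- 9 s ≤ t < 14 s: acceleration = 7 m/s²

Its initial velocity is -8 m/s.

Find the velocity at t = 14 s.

-19 m/s

Δv equals the area under the a-t graph; then v = v₀ + Δv.
0–5 s: -6 × 5 = -30 m/s
5–9 s: -4 × 4 = -16 m/s
9–14 s: 7 × 5 = 35 m/s
Δv = -11 m/s, so v(14) = -8 + (-11) = -19 m/s.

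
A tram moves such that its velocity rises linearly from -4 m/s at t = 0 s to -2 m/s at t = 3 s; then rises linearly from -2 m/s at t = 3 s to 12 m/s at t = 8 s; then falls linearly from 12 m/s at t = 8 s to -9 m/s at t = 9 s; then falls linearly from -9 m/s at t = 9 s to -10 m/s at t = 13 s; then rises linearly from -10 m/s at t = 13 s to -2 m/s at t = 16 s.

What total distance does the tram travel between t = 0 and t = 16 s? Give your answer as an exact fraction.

Total distance travelled is ∫|v| dt — sum the magnitudes of each area piece.
0–3 s: |½(-4 + -2)(3)| = 9 m
3–8 s: v = 0 at t = 26/7 s; triangle areas 5/7 + 180/7 = 185/7 m
8–9 s: v = 0 at t = 60/7 s; triangle areas 24/7 + 27/14 = 75/14 m
9–13 s: |½(-9 + -10)(4)| = 38 m
13–16 s: |½(-10 + -2)(3)| = 18 m
Total distance = 1355/14 m

1355/14 m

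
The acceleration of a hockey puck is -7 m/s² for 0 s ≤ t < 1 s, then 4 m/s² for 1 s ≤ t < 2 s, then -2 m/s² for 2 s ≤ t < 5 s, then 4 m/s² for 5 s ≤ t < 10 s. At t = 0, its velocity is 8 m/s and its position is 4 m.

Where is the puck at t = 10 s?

62.5 m

On each constant-a segment, Δv = aΔt and Δx = v₀Δt + ½aΔt²; chain segment to segment.
0–1 s: v starts 8 m/s; Δx = 8·1 + ½·-7·1² = 4.5 m; v ends 1 m/s.
1–2 s: v starts 1 m/s; Δx = 1·1 + ½·4·1² = 3 m; v ends 5 m/s.
2–5 s: v starts 5 m/s; Δx = 5·3 + ½·-2·3² = 6 m; v ends -1 m/s.
5–10 s: v starts -1 m/s; Δx = -1·5 + ½·4·5² = 45 m; v ends 19 m/s.
x(10) = 4 + Σ Δx = 62.5 m.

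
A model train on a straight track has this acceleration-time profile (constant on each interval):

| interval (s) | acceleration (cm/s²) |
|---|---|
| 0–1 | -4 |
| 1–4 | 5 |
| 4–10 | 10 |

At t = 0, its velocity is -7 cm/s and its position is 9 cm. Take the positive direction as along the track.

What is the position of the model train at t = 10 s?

193.5 cm

On each constant-a segment, Δv = aΔt and Δx = v₀Δt + ½aΔt²; chain segment to segment.
0–1 s: v starts -7 cm/s; Δx = -7·1 + ½·-4·1² = -9 cm; v ends -11 cm/s.
1–4 s: v starts -11 cm/s; Δx = -11·3 + ½·5·3² = -10.5 cm; v ends 4 cm/s.
4–10 s: v starts 4 cm/s; Δx = 4·6 + ½·10·6² = 204 cm; v ends 64 cm/s.
x(10) = 9 + Σ Δx = 193.5 cm.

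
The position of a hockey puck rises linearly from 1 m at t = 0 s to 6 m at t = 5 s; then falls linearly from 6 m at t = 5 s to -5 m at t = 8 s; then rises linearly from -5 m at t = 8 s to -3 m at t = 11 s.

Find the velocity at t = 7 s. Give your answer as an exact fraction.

-11/3 m/s

Velocity is the slope of the x-t graph on 5–8 s: (-5 − 6)/(8 − 5) = -11/3 m/s.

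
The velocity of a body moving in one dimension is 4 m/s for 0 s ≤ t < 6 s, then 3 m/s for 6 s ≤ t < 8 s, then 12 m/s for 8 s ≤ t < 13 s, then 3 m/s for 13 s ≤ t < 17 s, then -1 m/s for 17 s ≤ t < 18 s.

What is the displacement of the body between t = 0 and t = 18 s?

Displacement is the signed area under the v-t curve.
0–6 s: 4 × 6 = 24 m
6–8 s: 3 × 2 = 6 m
8–13 s: 12 × 5 = 60 m
13–17 s: 3 × 4 = 12 m
17–18 s: -1 × 1 = -1 m
Net displacement = 101 m

101 m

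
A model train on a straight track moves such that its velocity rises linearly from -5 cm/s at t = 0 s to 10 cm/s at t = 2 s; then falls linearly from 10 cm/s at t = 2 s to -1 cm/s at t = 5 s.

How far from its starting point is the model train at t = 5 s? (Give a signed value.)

Net displacement equals the area under the velocity-time graph (areas below the axis count negative).
0–2 s: ½(-5 + 10)(2) = 5 cm
2–5 s: ½(10 + -1)(3) = 13.5 cm
Net displacement = 18.5 cm

18.5 cm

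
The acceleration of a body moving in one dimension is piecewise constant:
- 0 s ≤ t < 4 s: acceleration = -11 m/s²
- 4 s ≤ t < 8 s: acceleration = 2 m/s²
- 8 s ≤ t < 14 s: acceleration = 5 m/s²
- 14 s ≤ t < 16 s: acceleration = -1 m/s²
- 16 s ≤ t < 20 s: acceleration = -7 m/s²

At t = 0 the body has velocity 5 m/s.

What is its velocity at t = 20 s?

-31 m/s

Δv equals the area under the a-t graph; then v = v₀ + Δv.
0–4 s: -11 × 4 = -44 m/s
4–8 s: 2 × 4 = 8 m/s
8–14 s: 5 × 6 = 30 m/s
14–16 s: -1 × 2 = -2 m/s
16–20 s: -7 × 4 = -28 m/s
Δv = -36 m/s, so v(20) = 5 + (-36) = -31 m/s.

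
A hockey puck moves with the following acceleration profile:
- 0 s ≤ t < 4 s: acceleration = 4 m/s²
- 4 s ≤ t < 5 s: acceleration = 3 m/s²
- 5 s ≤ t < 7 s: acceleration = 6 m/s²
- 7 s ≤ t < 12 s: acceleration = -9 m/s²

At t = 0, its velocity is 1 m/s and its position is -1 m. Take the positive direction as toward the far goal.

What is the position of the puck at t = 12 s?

153 m

On each constant-a segment, Δv = aΔt and Δx = v₀Δt + ½aΔt²; chain segment to segment.
0–4 s: v starts 1 m/s; Δx = 1·4 + ½·4·4² = 36 m; v ends 17 m/s.
4–5 s: v starts 17 m/s; Δx = 17·1 + ½·3·1² = 18.5 m; v ends 20 m/s.
5–7 s: v starts 20 m/s; Δx = 20·2 + ½·6·2² = 52 m; v ends 32 m/s.
7–12 s: v starts 32 m/s; Δx = 32·5 + ½·-9·5² = 47.5 m; v ends -13 m/s.
x(12) = -1 + Σ Δx = 153 m.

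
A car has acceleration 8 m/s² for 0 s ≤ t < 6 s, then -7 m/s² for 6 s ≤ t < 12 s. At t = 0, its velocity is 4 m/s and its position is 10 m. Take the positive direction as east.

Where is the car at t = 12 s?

On each constant-a segment, Δv = aΔt and Δx = v₀Δt + ½aΔt²; chain segment to segment.
0–6 s: v starts 4 m/s; Δx = 4·6 + ½·8·6² = 168 m; v ends 52 m/s.
6–12 s: v starts 52 m/s; Δx = 52·6 + ½·-7·6² = 186 m; v ends 10 m/s.
x(12) = 10 + Σ Δx = 364 m.

364 m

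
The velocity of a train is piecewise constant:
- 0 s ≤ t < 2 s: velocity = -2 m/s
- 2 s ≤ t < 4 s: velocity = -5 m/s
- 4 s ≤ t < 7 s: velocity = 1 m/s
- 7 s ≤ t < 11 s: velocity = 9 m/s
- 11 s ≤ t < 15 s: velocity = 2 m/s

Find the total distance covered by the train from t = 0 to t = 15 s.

61 m

Total distance travelled is ∫|v| dt — sum the magnitudes of each area piece.
0–2 s: |-2| × 2 = 4 m
2–4 s: |-5| × 2 = 10 m
4–7 s: |1| × 3 = 3 m
7–11 s: |9| × 4 = 36 m
11–15 s: |2| × 4 = 8 m
Total distance = 61 m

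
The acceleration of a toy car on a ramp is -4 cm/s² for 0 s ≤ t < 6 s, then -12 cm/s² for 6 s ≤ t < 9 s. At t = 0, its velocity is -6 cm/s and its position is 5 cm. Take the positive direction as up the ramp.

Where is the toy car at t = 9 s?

On each constant-a segment, Δv = aΔt and Δx = v₀Δt + ½aΔt²; chain segment to segment.
0–6 s: v starts -6 cm/s; Δx = -6·6 + ½·-4·6² = -108 cm; v ends -30 cm/s.
6–9 s: v starts -30 cm/s; Δx = -30·3 + ½·-12·3² = -144 cm; v ends -66 cm/s.
x(9) = 5 + Σ Δx = -247 cm.

-247 cm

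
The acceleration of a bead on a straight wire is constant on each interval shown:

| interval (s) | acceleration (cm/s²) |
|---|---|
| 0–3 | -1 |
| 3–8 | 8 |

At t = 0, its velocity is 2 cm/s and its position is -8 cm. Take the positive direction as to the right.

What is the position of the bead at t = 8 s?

On each constant-a segment, Δv = aΔt and Δx = v₀Δt + ½aΔt²; chain segment to segment.
0–3 s: v starts 2 cm/s; Δx = 2·3 + ½·-1·3² = 1.5 cm; v ends -1 cm/s.
3–8 s: v starts -1 cm/s; Δx = -1·5 + ½·8·5² = 95 cm; v ends 39 cm/s.
x(8) = -8 + Σ Δx = 88.5 cm.

88.5 cm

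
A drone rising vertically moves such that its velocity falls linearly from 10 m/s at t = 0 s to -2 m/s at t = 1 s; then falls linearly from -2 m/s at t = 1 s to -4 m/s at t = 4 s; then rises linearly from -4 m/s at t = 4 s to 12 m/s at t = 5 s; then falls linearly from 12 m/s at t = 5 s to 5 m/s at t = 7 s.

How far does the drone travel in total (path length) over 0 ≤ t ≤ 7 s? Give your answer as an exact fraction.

106/3 m

Distance (not displacement) is the total path length: add the absolute areas under v-t.
0–1 s: v = 0 at t = 5/6 s; triangle areas 25/6 + 1/6 = 13/3 m
1–4 s: |½(-2 + -4)(3)| = 9 m
4–5 s: v = 0 at t = 4.25 s; triangle areas 0.5 + 4.5 = 5 m
5–7 s: |½(12 + 5)(2)| = 17 m
Total distance = 106/3 m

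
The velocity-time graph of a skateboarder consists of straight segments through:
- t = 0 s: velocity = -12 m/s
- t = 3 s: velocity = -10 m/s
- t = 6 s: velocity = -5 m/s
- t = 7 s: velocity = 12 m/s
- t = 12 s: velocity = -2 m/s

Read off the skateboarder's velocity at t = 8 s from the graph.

On 7–12 s the graph is linear from 12 to -2 m/s: v(8) = 12 + (-2 − 12)·(8 − 7)/(12 − 7) = 9.2 m/s.

9.2 m/s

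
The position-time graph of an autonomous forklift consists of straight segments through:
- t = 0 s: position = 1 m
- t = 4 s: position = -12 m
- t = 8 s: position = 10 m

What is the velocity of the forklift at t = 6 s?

5.5 m/s

Velocity is the slope of the x-t graph on 4–8 s: (10 − -12)/(8 − 4) = 5.5 m/s.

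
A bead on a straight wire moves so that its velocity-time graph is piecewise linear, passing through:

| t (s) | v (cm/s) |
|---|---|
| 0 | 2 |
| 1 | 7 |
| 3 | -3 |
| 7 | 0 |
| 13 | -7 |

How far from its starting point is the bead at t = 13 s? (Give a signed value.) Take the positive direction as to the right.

-18.5 cm

Displacement is the signed area under the v-t curve.
0–1 s: ½(2 + 7)(1) = 4.5 cm
1–3 s: ½(7 + -3)(2) = 4 cm
3–7 s: ½(-3 + 0)(4) = -6 cm
7–13 s: ½(0 + -7)(6) = -21 cm
Net displacement = -18.5 cm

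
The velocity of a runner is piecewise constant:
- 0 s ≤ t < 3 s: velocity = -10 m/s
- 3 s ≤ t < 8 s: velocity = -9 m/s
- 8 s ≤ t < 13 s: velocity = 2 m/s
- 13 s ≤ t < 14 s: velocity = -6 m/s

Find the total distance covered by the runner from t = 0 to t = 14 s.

Distance (not displacement) is the total path length: add the absolute areas under v-t.
0–3 s: |-10| × 3 = 30 m
3–8 s: |-9| × 5 = 45 m
8–13 s: |2| × 5 = 10 m
13–14 s: |-6| × 1 = 6 m
Total distance = 91 m

91 m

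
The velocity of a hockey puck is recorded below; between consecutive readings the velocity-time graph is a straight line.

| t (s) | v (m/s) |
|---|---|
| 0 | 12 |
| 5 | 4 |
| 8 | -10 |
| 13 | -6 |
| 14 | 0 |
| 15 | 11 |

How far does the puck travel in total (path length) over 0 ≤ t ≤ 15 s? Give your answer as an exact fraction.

Total distance travelled is ∫|v| dt — sum the magnitudes of each area piece.
0–5 s: |½(12 + 4)(5)| = 40 m
5–8 s: v = 0 at t = 41/7 s; triangle areas 12/7 + 75/7 = 87/7 m
8–13 s: |½(-10 + -6)(5)| = 40 m
13–14 s: |½(-6 + 0)(1)| = 3 m
14–15 s: |½(0 + 11)(1)| = 5.5 m
Total distance = 1413/14 m

1413/14 m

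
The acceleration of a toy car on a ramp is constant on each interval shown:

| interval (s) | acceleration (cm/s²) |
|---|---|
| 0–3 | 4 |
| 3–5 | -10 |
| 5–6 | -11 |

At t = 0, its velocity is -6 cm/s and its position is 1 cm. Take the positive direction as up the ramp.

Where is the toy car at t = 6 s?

-26.5 cm

On each constant-a segment, Δv = aΔt and Δx = v₀Δt + ½aΔt²; chain segment to segment.
0–3 s: v starts -6 cm/s; Δx = -6·3 + ½·4·3² = 0 cm; v ends 6 cm/s.
3–5 s: v starts 6 cm/s; Δx = 6·2 + ½·-10·2² = -8 cm; v ends -14 cm/s.
5–6 s: v starts -14 cm/s; Δx = -14·1 + ½·-11·1² = -19.5 cm; v ends -25 cm/s.
x(6) = 1 + Σ Δx = -26.5 cm.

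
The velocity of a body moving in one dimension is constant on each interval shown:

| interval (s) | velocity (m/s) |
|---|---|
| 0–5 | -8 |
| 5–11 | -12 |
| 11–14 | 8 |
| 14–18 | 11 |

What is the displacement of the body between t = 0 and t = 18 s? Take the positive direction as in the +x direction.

-44 m

Displacement is the signed area under the v-t curve.
0–5 s: -8 × 5 = -40 m
5–11 s: -12 × 6 = -72 m
11–14 s: 8 × 3 = 24 m
14–18 s: 11 × 4 = 44 m
Net displacement = -44 m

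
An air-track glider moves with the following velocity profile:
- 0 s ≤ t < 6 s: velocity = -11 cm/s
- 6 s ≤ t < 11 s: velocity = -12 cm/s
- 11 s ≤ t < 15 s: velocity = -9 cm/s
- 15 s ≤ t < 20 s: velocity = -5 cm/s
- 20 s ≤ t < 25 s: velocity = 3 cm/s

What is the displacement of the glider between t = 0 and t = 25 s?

Displacement is the signed area under the v-t curve.
0–6 s: -11 × 6 = -66 cm
6–11 s: -12 × 5 = -60 cm
11–15 s: -9 × 4 = -36 cm
15–20 s: -5 × 5 = -25 cm
20–25 s: 3 × 5 = 15 cm
Net displacement = -172 cm

-172 cm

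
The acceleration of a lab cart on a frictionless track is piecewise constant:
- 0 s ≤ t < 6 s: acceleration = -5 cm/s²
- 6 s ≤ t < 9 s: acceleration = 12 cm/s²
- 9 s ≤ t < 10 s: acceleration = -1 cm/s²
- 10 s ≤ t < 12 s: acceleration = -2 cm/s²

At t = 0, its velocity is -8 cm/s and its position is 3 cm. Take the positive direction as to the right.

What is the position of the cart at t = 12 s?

-207.5 cm

On each constant-a segment, Δv = aΔt and Δx = v₀Δt + ½aΔt²; chain segment to segment.
0–6 s: v starts -8 cm/s; Δx = -8·6 + ½·-5·6² = -138 cm; v ends -38 cm/s.
6–9 s: v starts -38 cm/s; Δx = -38·3 + ½·12·3² = -60 cm; v ends -2 cm/s.
9–10 s: v starts -2 cm/s; Δx = -2·1 + ½·-1·1² = -2.5 cm; v ends -3 cm/s.
10–12 s: v starts -3 cm/s; Δx = -3·2 + ½·-2·2² = -10 cm; v ends -7 cm/s.
x(12) = 3 + Σ Δx = -207.5 cm.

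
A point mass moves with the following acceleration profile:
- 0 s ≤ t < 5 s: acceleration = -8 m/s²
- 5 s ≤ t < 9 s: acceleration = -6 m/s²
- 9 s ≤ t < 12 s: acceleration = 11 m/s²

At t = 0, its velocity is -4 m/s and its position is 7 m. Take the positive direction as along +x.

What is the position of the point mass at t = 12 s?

-491.5 m

On each constant-a segment, Δv = aΔt and Δx = v₀Δt + ½aΔt²; chain segment to segment.
0–5 s: v starts -4 m/s; Δx = -4·5 + ½·-8·5² = -120 m; v ends -44 m/s.
5–9 s: v starts -44 m/s; Δx = -44·4 + ½·-6·4² = -224 m; v ends -68 m/s.
9–12 s: v starts -68 m/s; Δx = -68·3 + ½·11·3² = -154.5 m; v ends -35 m/s.
x(12) = 7 + Σ Δx = -491.5 m.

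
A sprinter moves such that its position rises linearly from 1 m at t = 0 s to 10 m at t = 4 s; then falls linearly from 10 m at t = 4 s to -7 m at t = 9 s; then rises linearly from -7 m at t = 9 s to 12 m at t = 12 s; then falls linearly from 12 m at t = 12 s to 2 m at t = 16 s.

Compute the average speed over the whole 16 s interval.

3.4375 m/s

Average speed = (total path length)/(elapsed time); on a piecewise-linear x-t graph the path length is Σ|Δx|.
0–4 s: |Δx| = |10 − 1| = 9 m
4–9 s: |Δx| = |-7 − 10| = 17 m
9–12 s: |Δx| = |12 − -7| = 19 m
12–16 s: |Δx| = |2 − 12| = 10 m
Total path = 55 m; average speed = 55/16 = 3.4375 m/s.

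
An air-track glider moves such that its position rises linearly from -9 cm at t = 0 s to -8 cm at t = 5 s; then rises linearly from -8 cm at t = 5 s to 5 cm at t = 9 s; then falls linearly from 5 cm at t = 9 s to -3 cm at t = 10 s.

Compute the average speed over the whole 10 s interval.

Average speed = (total path length)/(elapsed time); on a piecewise-linear x-t graph the path length is Σ|Δx|.
0–5 s: |Δx| = |-8 − -9| = 1 cm
5–9 s: |Δx| = |5 − -8| = 13 cm
9–10 s: |Δx| = |-3 − 5| = 8 cm
Total path = 22 cm; average speed = 22/10 = 2.2 cm/s.

2.2 cm/s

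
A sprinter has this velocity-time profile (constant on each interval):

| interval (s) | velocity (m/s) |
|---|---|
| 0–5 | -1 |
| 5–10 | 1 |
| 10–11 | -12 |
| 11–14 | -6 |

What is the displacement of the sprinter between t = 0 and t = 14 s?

-30 m

Displacement is the signed area under the v-t curve.
0–5 s: -1 × 5 = -5 m
5–10 s: 1 × 5 = 5 m
10–11 s: -12 × 1 = -12 m
11–14 s: -6 × 3 = -18 m
Net displacement = -30 m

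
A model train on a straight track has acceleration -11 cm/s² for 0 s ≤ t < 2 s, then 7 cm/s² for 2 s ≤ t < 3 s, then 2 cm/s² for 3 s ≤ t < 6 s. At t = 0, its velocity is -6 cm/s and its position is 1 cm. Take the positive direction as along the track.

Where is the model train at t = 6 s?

-111.5 cm

On each constant-a segment, Δv = aΔt and Δx = v₀Δt + ½aΔt²; chain segment to segment.
0–2 s: v starts -6 cm/s; Δx = -6·2 + ½·-11·2² = -34 cm; v ends -28 cm/s.
2–3 s: v starts -28 cm/s; Δx = -28·1 + ½·7·1² = -24.5 cm; v ends -21 cm/s.
3–6 s: v starts -21 cm/s; Δx = -21·3 + ½·2·3² = -54 cm; v ends -15 cm/s.
x(6) = 1 + Σ Δx = -111.5 cm.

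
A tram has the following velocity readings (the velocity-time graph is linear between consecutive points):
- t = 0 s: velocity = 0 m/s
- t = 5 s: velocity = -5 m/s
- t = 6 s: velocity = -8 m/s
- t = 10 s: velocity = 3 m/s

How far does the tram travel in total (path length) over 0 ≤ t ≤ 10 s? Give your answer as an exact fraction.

Total distance travelled is ∫|v| dt — sum the magnitudes of each area piece.
0–5 s: |½(0 + -5)(5)| = 12.5 m
5–6 s: |½(-5 + -8)(1)| = 6.5 m
6–10 s: v = 0 at t = 98/11 s; triangle areas 128/11 + 18/11 = 146/11 m
Total distance = 355/11 m

355/11 m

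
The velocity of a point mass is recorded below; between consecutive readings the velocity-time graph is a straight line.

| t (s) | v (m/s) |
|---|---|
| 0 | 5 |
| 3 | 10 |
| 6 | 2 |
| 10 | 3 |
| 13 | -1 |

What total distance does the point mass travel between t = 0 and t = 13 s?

Total distance travelled is ∫|v| dt — sum the magnitudes of each area piece.
0–3 s: |½(5 + 10)(3)| = 22.5 m
3–6 s: |½(10 + 2)(3)| = 18 m
6–10 s: |½(2 + 3)(4)| = 10 m
10–13 s: v = 0 at t = 12.25 s; triangle areas 3.375 + 0.375 = 3.75 m
Total distance = 54.25 m

54.25 m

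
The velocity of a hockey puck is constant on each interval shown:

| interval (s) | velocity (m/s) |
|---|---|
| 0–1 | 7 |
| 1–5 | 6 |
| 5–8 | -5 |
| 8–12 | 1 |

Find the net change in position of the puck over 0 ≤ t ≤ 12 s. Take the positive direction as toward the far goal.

Net displacement equals the area under the velocity-time graph (areas below the axis count negative).
0–1 s: 7 × 1 = 7 m
1–5 s: 6 × 4 = 24 m
5–8 s: -5 × 3 = -15 m
8–12 s: 1 × 4 = 4 m
Net displacement = 20 m

20 m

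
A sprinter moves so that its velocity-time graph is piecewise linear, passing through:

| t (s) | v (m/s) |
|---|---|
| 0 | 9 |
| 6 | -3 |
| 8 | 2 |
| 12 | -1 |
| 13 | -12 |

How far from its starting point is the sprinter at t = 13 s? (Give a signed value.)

12.5 m

Displacement is the signed area under the v-t curve.
0–6 s: ½(9 + -3)(6) = 18 m
6–8 s: ½(-3 + 2)(2) = -1 m
8–12 s: ½(2 + -1)(4) = 2 m
12–13 s: ½(-1 + -12)(1) = -6.5 m
Net displacement = 12.5 m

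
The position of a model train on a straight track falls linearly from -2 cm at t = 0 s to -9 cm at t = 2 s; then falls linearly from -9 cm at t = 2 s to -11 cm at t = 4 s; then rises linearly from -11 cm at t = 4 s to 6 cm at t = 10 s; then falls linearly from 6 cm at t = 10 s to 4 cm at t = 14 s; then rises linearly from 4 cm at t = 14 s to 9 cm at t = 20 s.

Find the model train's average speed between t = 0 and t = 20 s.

1.65 cm/s

Average speed = (total path length)/(elapsed time); on a piecewise-linear x-t graph the path length is Σ|Δx|.
0–2 s: |Δx| = |-9 − -2| = 7 cm
2–4 s: |Δx| = |-11 − -9| = 2 cm
4–10 s: |Δx| = |6 − -11| = 17 cm
10–14 s: |Δx| = |4 − 6| = 2 cm
14–20 s: |Δx| = |9 − 4| = 5 cm
Total path = 33 cm; average speed = 33/20 = 1.65 cm/s.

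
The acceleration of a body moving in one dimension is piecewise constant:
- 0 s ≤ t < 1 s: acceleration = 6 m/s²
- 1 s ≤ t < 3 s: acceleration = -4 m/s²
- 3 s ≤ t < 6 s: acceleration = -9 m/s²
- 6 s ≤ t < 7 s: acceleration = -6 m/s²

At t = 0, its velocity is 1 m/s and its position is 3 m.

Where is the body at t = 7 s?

On each constant-a segment, Δv = aΔt and Δx = v₀Δt + ½aΔt²; chain segment to segment.
0–1 s: v starts 1 m/s; Δx = 1·1 + ½·6·1² = 4 m; v ends 7 m/s.
1–3 s: v starts 7 m/s; Δx = 7·2 + ½·-4·2² = 6 m; v ends -1 m/s.
3–6 s: v starts -1 m/s; Δx = -1·3 + ½·-9·3² = -43.5 m; v ends -28 m/s.
6–7 s: v starts -28 m/s; Δx = -28·1 + ½·-6·1² = -31 m; v ends -34 m/s.
x(7) = 3 + Σ Δx = -61.5 m.

-61.5 m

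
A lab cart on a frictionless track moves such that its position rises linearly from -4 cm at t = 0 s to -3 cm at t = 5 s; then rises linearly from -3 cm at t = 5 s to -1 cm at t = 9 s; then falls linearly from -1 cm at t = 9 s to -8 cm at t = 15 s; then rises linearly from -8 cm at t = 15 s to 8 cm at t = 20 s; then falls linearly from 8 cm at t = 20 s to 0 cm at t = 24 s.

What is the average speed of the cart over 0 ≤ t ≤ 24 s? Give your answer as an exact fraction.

Average speed = (total path length)/(elapsed time); on a piecewise-linear x-t graph the path length is Σ|Δx|.
0–5 s: |Δx| = |-3 − -4| = 1 cm
5–9 s: |Δx| = |-1 − -3| = 2 cm
9–15 s: |Δx| = |-8 − -1| = 7 cm
15–20 s: |Δx| = |8 − -8| = 16 cm
20–24 s: |Δx| = |0 − 8| = 8 cm
Total path = 34 cm; average speed = 34/24 = 17/12 cm/s.

17/12 cm/s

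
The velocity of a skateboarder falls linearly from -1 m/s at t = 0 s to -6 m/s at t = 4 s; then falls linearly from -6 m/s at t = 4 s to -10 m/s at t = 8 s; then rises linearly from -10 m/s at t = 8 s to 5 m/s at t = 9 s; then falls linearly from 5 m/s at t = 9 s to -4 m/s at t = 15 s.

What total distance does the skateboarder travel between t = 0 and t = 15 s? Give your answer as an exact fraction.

Total distance travelled is ∫|v| dt — sum the magnitudes of each area piece.
0–4 s: |½(-1 + -6)(4)| = 14 m
4–8 s: |½(-6 + -10)(4)| = 32 m
8–9 s: v = 0 at t = 26/3 s; triangle areas 10/3 + 5/6 = 25/6 m
9–15 s: v = 0 at t = 37/3 s; triangle areas 25/3 + 16/3 = 41/3 m
Total distance = 383/6 m

383/6 m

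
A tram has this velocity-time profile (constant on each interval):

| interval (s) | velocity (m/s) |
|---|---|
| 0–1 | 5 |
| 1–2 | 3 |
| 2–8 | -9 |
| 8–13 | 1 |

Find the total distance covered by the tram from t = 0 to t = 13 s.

67 m

Total distance travelled is ∫|v| dt — sum the magnitudes of each area piece.
0–1 s: |5| × 1 = 5 m
1–2 s: |3| × 1 = 3 m
2–8 s: |-9| × 6 = 54 m
8–13 s: |1| × 5 = 5 m
Total distance = 67 m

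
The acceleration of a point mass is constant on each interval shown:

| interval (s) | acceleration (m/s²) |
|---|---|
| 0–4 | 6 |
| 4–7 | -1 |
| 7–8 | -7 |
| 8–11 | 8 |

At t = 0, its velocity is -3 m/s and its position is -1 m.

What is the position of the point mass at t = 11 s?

On each constant-a segment, Δv = aΔt and Δx = v₀Δt + ½aΔt²; chain segment to segment.
0–4 s: v starts -3 m/s; Δx = -3·4 + ½·6·4² = 36 m; v ends 21 m/s.
4–7 s: v starts 21 m/s; Δx = 21·3 + ½·-1·3² = 58.5 m; v ends 18 m/s.
7–8 s: v starts 18 m/s; Δx = 18·1 + ½·-7·1² = 14.5 m; v ends 11 m/s.
8–11 s: v starts 11 m/s; Δx = 11·3 + ½·8·3² = 69 m; v ends 35 m/s.
x(11) = -1 + Σ Δx = 177 m.

177 m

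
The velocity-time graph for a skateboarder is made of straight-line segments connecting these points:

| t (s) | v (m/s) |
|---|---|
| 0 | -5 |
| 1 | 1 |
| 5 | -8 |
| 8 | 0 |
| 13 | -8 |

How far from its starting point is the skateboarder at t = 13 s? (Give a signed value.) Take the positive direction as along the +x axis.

Displacement is the signed area under the v-t curve.
0–1 s: ½(-5 + 1)(1) = -2 m
1–5 s: ½(1 + -8)(4) = -14 m
5–8 s: ½(-8 + 0)(3) = -12 m
8–13 s: ½(0 + -8)(5) = -20 m
Net displacement = -48 m

-48 m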